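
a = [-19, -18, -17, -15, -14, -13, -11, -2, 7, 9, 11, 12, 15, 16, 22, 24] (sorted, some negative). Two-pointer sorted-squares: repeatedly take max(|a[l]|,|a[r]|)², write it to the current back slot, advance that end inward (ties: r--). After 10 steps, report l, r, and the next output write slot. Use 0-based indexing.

l=0 r=15: |-19|<=|24| out[15]=576, r--
l=0 r=14: |-19|<=|22| out[14]=484, r--
l=0 r=13: |-19|>|16| out[13]=361, l++
l=1 r=13: |-18|>|16| out[12]=324, l++
l=2 r=13: |-17|>|16| out[11]=289, l++
l=3 r=13: |-15|<=|16| out[10]=256, r--
l=3 r=12: |-15|<=|15| out[9]=225, r--
l=3 r=11: |-15|>|12| out[8]=225, l++
l=4 r=11: |-14|>|12| out[7]=196, l++
l=5 r=11: |-13|>|12| out[6]=169, l++

l=6, r=11, next write slot=5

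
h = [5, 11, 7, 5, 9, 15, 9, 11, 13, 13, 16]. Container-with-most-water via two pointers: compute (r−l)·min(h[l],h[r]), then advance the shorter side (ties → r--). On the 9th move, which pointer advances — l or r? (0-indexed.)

l=0 r=10: min(5,16)*10=50 best=50 *, l++
l=1 r=10: min(11,16)*9=99 best=99 *, l++
l=2 r=10: min(7,16)*8=56 best=99, l++
l=3 r=10: min(5,16)*7=35 best=99, l++
l=4 r=10: min(9,16)*6=54 best=99, l++
l=5 r=10: min(15,16)*5=75 best=99, l++
l=6 r=10: min(9,16)*4=36 best=99, l++
l=7 r=10: min(11,16)*3=33 best=99, l++
l=8 r=10: min(13,16)*2=26 best=99, l++

l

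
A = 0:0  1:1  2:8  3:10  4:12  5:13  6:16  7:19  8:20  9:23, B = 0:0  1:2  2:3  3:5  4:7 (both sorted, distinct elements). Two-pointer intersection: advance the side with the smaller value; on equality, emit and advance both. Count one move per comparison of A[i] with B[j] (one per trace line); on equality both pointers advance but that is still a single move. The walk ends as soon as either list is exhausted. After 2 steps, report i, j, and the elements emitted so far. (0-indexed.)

i=0 j=0: 0==0 emit, i++,j++
i=1 j=1: 1<2, i++

i=2, j=1, emitted=[0]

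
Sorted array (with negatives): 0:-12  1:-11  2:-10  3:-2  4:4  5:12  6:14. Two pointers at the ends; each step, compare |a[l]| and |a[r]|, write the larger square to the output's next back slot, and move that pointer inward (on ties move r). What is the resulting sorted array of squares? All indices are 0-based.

[4, 16, 100, 121, 144, 144, 196]

l=0 r=6: |-12|<=|14| out[6]=196, r--
l=0 r=5: |-12|<=|12| out[5]=144, r--
l=0 r=4: |-12|>|4| out[4]=144, l++
l=1 r=4: |-11|>|4| out[3]=121, l++
l=2 r=4: |-10|>|4| out[2]=100, l++
l=3 r=4: |-2|<=|4| out[1]=16, r--
l=3 r=3: |-2|<=|-2| out[0]=4, r--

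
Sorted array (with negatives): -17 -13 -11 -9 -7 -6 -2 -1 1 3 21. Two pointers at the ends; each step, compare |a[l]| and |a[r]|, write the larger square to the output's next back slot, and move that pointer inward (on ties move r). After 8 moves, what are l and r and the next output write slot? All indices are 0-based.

l=0 r=10: |-17|<=|21| out[10]=441, r--
l=0 r=9: |-17|>|3| out[9]=289, l++
l=1 r=9: |-13|>|3| out[8]=169, l++
l=2 r=9: |-11|>|3| out[7]=121, l++
l=3 r=9: |-9|>|3| out[6]=81, l++
l=4 r=9: |-7|>|3| out[5]=49, l++
l=5 r=9: |-6|>|3| out[4]=36, l++
l=6 r=9: |-2|<=|3| out[3]=9, r--

l=6, r=8, next write slot=2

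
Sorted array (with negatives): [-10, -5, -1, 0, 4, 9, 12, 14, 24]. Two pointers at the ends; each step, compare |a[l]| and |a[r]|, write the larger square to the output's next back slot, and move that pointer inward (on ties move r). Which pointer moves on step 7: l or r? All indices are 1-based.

r

l=1 r=9: |-10|<=|24| out[9]=576, r--
l=1 r=8: |-10|<=|14| out[8]=196, r--
l=1 r=7: |-10|<=|12| out[7]=144, r--
l=1 r=6: |-10|>|9| out[6]=100, l++
l=2 r=6: |-5|<=|9| out[5]=81, r--
l=2 r=5: |-5|>|4| out[4]=25, l++
l=3 r=5: |-1|<=|4| out[3]=16, r--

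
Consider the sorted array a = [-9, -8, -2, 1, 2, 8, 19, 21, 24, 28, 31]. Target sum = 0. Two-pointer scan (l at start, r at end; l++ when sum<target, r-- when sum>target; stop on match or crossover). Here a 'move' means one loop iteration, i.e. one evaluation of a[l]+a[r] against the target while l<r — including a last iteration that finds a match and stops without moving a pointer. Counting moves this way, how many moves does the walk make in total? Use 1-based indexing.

7 moves

l=1 r=11: -9+31=22 >0, r--
l=1 r=10: -9+28=19 >0, r--
l=1 r=9: -9+24=15 >0, r--
l=1 r=8: -9+21=12 >0, r--
l=1 r=7: -9+19=10 >0, r--
l=1 r=6: -9+8=-1 <0, l++
l=2 r=6: -8+8=0, found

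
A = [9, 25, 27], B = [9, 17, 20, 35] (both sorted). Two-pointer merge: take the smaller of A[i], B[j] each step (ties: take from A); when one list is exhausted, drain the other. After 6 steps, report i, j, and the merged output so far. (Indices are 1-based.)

i=1 j=1: A[i]=9<=B[j]=9 take 9, i++
i=2 j=1: A[i]=25>B[j]=9 take 9, j++
i=2 j=2: A[i]=25>B[j]=17 take 17, j++
i=2 j=3: A[i]=25>B[j]=20 take 20, j++
i=2 j=4: A[i]=25<=B[j]=35 take 25, i++
i=3 j=4: A[i]=27<=B[j]=35 take 27, i++

i=4, j=4, merged so far=[9, 9, 17, 20, 25, 27]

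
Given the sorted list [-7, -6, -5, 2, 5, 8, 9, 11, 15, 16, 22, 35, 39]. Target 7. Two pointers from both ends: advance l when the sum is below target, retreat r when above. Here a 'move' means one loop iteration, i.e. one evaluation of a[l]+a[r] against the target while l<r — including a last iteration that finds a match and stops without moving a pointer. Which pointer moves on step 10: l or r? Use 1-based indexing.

r

l=1 r=13: -7+39=32 >7, r--
l=1 r=12: -7+35=28 >7, r--
l=1 r=11: -7+22=15 >7, r--
l=1 r=10: -7+16=9 >7, r--
l=1 r=9: -7+15=8 >7, r--
l=1 r=8: -7+11=4 <7, l++
l=2 r=8: -6+11=5 <7, l++
l=3 r=8: -5+11=6 <7, l++
l=4 r=8: 2+11=13 >7, r--
l=4 r=7: 2+9=11 >7, r--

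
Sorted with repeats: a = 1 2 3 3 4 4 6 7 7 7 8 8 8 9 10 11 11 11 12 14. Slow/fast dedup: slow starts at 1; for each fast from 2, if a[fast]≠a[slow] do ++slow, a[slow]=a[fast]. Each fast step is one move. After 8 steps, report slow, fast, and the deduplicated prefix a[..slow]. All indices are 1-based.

slow=6, fast=10, prefix=[1, 2, 3, 4, 6, 7]

(s=1,f=2) a[fast]=2≠a[slow]=1 write a[2]=2 → slow++,fast++
(s=2,f=3) a[fast]=3≠a[slow]=2 write a[3]=3 → slow++,fast++
(s=3,f=4) a[fast]=3=a[slow] dup → fast++
(s=3,f=5) a[fast]=4≠a[slow]=3 write a[4]=4 → slow++,fast++
(s=4,f=6) a[fast]=4=a[slow] dup → fast++
(s=4,f=7) a[fast]=6≠a[slow]=4 write a[5]=6 → slow++,fast++
(s=5,f=8) a[fast]=7≠a[slow]=6 write a[6]=7 → slow++,fast++
(s=6,f=9) a[fast]=7=a[slow] dup → fast++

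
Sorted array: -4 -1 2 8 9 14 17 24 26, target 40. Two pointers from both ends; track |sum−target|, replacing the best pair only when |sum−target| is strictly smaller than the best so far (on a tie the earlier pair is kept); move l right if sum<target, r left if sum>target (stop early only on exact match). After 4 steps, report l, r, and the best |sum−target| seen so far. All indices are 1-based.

[1,9] -4+26=22 d=18 * → l++
[2,9] -1+26=25 d=15 * → l++
[3,9] 2+26=28 d=12 * → l++
[4,9] 8+26=34 d=6 * → l++

l=5, r=9, best |Δ|=6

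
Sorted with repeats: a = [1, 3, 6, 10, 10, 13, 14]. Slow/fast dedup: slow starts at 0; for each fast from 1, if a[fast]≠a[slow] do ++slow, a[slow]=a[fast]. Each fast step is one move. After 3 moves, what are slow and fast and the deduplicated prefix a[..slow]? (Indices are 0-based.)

slow=3, fast=4, prefix=[1, 3, 6, 10]

(s=0,f=1) a[fast]=3≠a[slow]=1 write a[1]=3 → slow++,fast++
(s=1,f=2) a[fast]=6≠a[slow]=3 write a[2]=6 → slow++,fast++
(s=2,f=3) a[fast]=10≠a[slow]=6 write a[3]=10 → slow++,fast++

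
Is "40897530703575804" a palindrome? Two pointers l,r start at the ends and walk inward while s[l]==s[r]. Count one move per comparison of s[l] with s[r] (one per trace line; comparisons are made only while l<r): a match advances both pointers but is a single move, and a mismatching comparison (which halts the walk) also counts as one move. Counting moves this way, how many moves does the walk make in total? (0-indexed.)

4 moves

[0,16] '4'=='4' → l++,r--
[1,15] '0'=='0' → l++,r--
[2,14] '8'=='8' → l++,r--
[3,13] '9'!='5' → stop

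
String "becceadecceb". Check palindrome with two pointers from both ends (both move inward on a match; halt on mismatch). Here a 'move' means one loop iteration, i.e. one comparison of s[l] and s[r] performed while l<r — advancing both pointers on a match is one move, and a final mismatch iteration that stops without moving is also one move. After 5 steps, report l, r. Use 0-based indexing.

[0,11] 'b'=='b' → l++,r--
[1,10] 'e'=='e' → l++,r--
[2,9] 'c'=='c' → l++,r--
[3,8] 'c'=='c' → l++,r--
[4,7] 'e'=='e' → l++,r--

l=5, r=6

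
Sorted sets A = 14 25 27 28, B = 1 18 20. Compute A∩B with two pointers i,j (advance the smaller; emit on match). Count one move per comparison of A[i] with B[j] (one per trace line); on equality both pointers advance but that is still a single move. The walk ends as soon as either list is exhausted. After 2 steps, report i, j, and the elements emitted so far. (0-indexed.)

i=1, j=1, emitted=[]

i=0 j=0: 14>1, j++
i=0 j=1: 14<18, i++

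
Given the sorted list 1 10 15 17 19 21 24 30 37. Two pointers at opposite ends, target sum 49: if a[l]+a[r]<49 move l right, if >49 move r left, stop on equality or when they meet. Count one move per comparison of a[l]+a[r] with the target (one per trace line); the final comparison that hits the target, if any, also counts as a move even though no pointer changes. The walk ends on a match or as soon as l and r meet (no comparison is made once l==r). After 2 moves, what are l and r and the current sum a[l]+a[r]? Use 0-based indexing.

[0,8] 1+37=38 <49 → l++
[1,8] 10+37=47 <49 → l++

l=2, r=8, sum=52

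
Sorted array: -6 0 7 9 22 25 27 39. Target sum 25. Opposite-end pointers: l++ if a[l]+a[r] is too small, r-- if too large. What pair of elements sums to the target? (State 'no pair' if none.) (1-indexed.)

(0, 25)

[1,8] -6+39=33 >25 → r--
[1,7] -6+27=21 <25 → l++
[2,7] 0+27=27 >25 → r--
[2,6] 0+25=25 → found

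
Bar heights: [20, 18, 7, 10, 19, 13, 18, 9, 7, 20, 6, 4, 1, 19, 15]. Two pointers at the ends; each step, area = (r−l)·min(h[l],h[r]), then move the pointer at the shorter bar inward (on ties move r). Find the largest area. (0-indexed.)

l=0 r=14: min(20,15)*14=210 best=210 *, r--
l=0 r=13: min(20,19)*13=247 best=247 *, r--
l=0 r=12: min(20,1)*12=12 best=247, r--
l=0 r=11: min(20,4)*11=44 best=247, r--
l=0 r=10: min(20,6)*10=60 best=247, r--
l=0 r=9: min(20,20)*9=180 best=247, r--
l=0 r=8: min(20,7)*8=56 best=247, r--
l=0 r=7: min(20,9)*7=63 best=247, r--
l=0 r=6: min(20,18)*6=108 best=247, r--
l=0 r=5: min(20,13)*5=65 best=247, r--
l=0 r=4: min(20,19)*4=76 best=247, r--
l=0 r=3: min(20,10)*3=30 best=247, r--
l=0 r=2: min(20,7)*2=14 best=247, r--
l=0 r=1: min(20,18)*1=18 best=247, r--

max area = 247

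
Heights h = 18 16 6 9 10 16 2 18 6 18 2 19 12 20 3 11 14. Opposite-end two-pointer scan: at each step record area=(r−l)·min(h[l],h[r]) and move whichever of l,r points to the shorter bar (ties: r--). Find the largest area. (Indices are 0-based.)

l=0 r=16: min(18,14)*16=224 best=224 *, r--
l=0 r=15: min(18,11)*15=165 best=224, r--
l=0 r=14: min(18,3)*14=42 best=224, r--
l=0 r=13: min(18,20)*13=234 best=234 *, l++
l=1 r=13: min(16,20)*12=192 best=234, l++
l=2 r=13: min(6,20)*11=66 best=234, l++
l=3 r=13: min(9,20)*10=90 best=234, l++
l=4 r=13: min(10,20)*9=90 best=234, l++
l=5 r=13: min(16,20)*8=128 best=234, l++
l=6 r=13: min(2,20)*7=14 best=234, l++
l=7 r=13: min(18,20)*6=108 best=234, l++
l=8 r=13: min(6,20)*5=30 best=234, l++
l=9 r=13: min(18,20)*4=72 best=234, l++
l=10 r=13: min(2,20)*3=6 best=234, l++
l=11 r=13: min(19,20)*2=38 best=234, l++
l=12 r=13: min(12,20)*1=12 best=234, l++

max area = 234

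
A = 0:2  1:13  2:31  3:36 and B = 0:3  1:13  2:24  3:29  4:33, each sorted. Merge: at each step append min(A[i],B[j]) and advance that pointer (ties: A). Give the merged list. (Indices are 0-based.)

[2, 3, 13, 13, 24, 29, 31, 33, 36]

[i=0,j=0] A[i]=2<=B[j]=3 take 2 → i++
[i=1,j=0] A[i]=13>B[j]=3 take 3 → j++
[i=1,j=1] A[i]=13<=B[j]=13 take 13 → i++
[i=2,j=1] A[i]=31>B[j]=13 take 13 → j++
[i=2,j=2] A[i]=31>B[j]=24 take 24 → j++
[i=2,j=3] A[i]=31>B[j]=29 take 29 → j++
[i=2,j=4] A[i]=31<=B[j]=33 take 31 → i++
[i=3,j=4] A[i]=36>B[j]=33 take 33 → j++
[i=3,j=5] B done, take A[i]=36 → i++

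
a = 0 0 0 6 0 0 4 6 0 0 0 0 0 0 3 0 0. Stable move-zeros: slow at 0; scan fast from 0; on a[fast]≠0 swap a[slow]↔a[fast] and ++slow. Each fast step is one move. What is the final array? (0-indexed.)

slow=0 fast=0: a[fast]=0, fast++
slow=0 fast=1: a[fast]=0, fast++
slow=0 fast=2: a[fast]=0, fast++
slow=0 fast=3: a[fast]=6≠0 swap→a[0]=6, slow++,fast++
slow=1 fast=4: a[fast]=0, fast++
slow=1 fast=5: a[fast]=0, fast++
slow=1 fast=6: a[fast]=4≠0 swap→a[1]=4, slow++,fast++
slow=2 fast=7: a[fast]=6≠0 swap→a[2]=6, slow++,fast++
slow=3 fast=8: a[fast]=0, fast++
slow=3 fast=9: a[fast]=0, fast++
slow=3 fast=10: a[fast]=0, fast++
slow=3 fast=11: a[fast]=0, fast++
slow=3 fast=12: a[fast]=0, fast++
slow=3 fast=13: a[fast]=0, fast++
slow=3 fast=14: a[fast]=3≠0 swap→a[3]=3, slow++,fast++
slow=4 fast=15: a[fast]=0, fast++
slow=4 fast=16: a[fast]=0, fast++

[6, 4, 6, 3, 0, 0, 0, 0, 0, 0, 0, 0, 0, 0, 0, 0, 0]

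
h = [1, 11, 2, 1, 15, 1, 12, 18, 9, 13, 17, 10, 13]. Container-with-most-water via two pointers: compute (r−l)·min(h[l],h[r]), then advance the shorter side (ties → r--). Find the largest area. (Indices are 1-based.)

max area = 121

[1,13] min(1,13)*12=12 best=12 * → l++
[2,13] min(11,13)*11=121 best=121 * → l++
[3,13] min(2,13)*10=20 best=121 → l++
[4,13] min(1,13)*9=9 best=121 → l++
[5,13] min(15,13)*8=104 best=121 → r--
[5,12] min(15,10)*7=70 best=121 → r--
[5,11] min(15,17)*6=90 best=121 → l++
[6,11] min(1,17)*5=5 best=121 → l++
[7,11] min(12,17)*4=48 best=121 → l++
[8,11] min(18,17)*3=51 best=121 → r--
[8,10] min(18,13)*2=26 best=121 → r--
[8,9] min(18,9)*1=9 best=121 → r--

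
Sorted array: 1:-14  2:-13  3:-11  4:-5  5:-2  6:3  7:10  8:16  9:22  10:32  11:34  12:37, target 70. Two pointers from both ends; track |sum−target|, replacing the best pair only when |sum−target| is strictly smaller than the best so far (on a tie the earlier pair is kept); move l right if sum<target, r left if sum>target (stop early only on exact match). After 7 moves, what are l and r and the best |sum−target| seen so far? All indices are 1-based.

l=1 r=12: -14+37=23 d=47 *, l++
l=2 r=12: -13+37=24 d=46 *, l++
l=3 r=12: -11+37=26 d=44 *, l++
l=4 r=12: -5+37=32 d=38 *, l++
l=5 r=12: -2+37=35 d=35 *, l++
l=6 r=12: 3+37=40 d=30 *, l++
l=7 r=12: 10+37=47 d=23 *, l++

l=8, r=12, best |Δ|=23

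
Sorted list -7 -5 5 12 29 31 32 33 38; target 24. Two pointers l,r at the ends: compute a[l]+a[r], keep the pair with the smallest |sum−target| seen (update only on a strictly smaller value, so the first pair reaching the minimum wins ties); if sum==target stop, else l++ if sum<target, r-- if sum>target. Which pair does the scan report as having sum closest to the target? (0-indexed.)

l=0 r=8: -7+38=31 d=7 *, r--
l=0 r=7: -7+33=26 d=2 *, r--
l=0 r=6: -7+32=25 d=1 *, r--
l=0 r=5: -7+31=24 d=0 *, stop

pair (-7, 31) with sum 24 (|Δ|=0)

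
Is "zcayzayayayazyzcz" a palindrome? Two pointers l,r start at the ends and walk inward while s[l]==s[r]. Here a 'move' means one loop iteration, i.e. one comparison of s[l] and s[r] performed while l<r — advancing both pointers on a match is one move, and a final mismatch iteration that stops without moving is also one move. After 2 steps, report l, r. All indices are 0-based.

[0,16] 'z'=='z' → l++,r--
[1,15] 'c'=='c' → l++,r--

l=2, r=14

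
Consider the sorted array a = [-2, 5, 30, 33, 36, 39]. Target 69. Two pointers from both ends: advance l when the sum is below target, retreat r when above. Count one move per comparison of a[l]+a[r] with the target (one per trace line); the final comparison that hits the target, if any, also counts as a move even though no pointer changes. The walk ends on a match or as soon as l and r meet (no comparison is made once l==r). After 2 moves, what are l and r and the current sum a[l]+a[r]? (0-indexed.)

l=2, r=5, sum=69

l=0 r=5: -2+39=37 <69, l++
l=1 r=5: 5+39=44 <69, l++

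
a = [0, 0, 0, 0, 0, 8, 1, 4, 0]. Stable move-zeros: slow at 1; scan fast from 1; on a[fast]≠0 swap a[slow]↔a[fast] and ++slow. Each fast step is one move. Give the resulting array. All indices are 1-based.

(s=1,f=1) a[fast]=0 → fast++
(s=1,f=2) a[fast]=0 → fast++
(s=1,f=3) a[fast]=0 → fast++
(s=1,f=4) a[fast]=0 → fast++
(s=1,f=5) a[fast]=0 → fast++
(s=1,f=6) a[fast]=8≠0 swap→a[1]=8 → slow++,fast++
(s=2,f=7) a[fast]=1≠0 swap→a[2]=1 → slow++,fast++
(s=3,f=8) a[fast]=4≠0 swap→a[3]=4 → slow++,fast++
(s=4,f=9) a[fast]=0 → fast++

[8, 1, 4, 0, 0, 0, 0, 0, 0]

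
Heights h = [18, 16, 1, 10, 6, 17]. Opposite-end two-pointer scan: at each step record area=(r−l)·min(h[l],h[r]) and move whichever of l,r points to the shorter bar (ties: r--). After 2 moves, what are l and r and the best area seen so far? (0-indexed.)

l=0 r=5: min(18,17)*5=85 best=85 *, r--
l=0 r=4: min(18,6)*4=24 best=85, r--

l=0, r=3, best area=85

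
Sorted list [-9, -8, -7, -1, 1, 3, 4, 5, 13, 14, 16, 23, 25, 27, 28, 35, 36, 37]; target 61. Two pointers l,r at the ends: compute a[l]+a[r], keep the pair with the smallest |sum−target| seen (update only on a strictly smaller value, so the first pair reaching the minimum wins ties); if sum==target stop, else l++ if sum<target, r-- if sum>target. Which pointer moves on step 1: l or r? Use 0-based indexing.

l

l=0 r=17: -9+37=28 d=33 *, l++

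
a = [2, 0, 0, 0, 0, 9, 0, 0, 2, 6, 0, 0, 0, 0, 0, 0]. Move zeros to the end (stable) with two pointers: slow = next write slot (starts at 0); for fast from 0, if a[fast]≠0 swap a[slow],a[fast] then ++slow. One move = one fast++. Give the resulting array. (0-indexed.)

[2, 9, 2, 6, 0, 0, 0, 0, 0, 0, 0, 0, 0, 0, 0, 0]

(s=0,f=0) a[fast]=2≠0 swap→a[0]=2 → slow++,fast++
(s=1,f=1) a[fast]=0 → fast++
(s=1,f=2) a[fast]=0 → fast++
(s=1,f=3) a[fast]=0 → fast++
(s=1,f=4) a[fast]=0 → fast++
(s=1,f=5) a[fast]=9≠0 swap→a[1]=9 → slow++,fast++
(s=2,f=6) a[fast]=0 → fast++
(s=2,f=7) a[fast]=0 → fast++
(s=2,f=8) a[fast]=2≠0 swap→a[2]=2 → slow++,fast++
(s=3,f=9) a[fast]=6≠0 swap→a[3]=6 → slow++,fast++
(s=4,f=10) a[fast]=0 → fast++
(s=4,f=11) a[fast]=0 → fast++
(s=4,f=12) a[fast]=0 → fast++
(s=4,f=13) a[fast]=0 → fast++
(s=4,f=14) a[fast]=0 → fast++
(s=4,f=15) a[fast]=0 → fast++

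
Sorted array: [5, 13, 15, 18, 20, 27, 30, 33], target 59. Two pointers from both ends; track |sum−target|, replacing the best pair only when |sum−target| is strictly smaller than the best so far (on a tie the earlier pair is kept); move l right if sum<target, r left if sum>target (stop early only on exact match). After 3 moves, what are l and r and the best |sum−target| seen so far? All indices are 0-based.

l=0 r=7: 5+33=38 d=21 *, l++
l=1 r=7: 13+33=46 d=13 *, l++
l=2 r=7: 15+33=48 d=11 *, l++

l=3, r=7, best |Δ|=11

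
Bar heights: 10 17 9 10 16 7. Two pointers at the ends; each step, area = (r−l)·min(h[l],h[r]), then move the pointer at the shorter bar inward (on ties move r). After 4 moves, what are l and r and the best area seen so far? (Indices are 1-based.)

[1,6] min(10,7)*5=35 best=35 * → r--
[1,5] min(10,16)*4=40 best=40 * → l++
[2,5] min(17,16)*3=48 best=48 * → r--
[2,4] min(17,10)*2=20 best=48 → r--

l=2, r=3, best area=48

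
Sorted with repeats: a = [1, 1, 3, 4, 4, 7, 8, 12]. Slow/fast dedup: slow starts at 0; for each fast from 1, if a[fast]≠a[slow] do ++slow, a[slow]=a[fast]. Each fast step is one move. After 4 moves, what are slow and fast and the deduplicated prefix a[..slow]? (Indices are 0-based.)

slow=2, fast=5, prefix=[1, 3, 4]

(s=0,f=1) a[fast]=1=a[slow] dup → fast++
(s=0,f=2) a[fast]=3≠a[slow]=1 write a[1]=3 → slow++,fast++
(s=1,f=3) a[fast]=4≠a[slow]=3 write a[2]=4 → slow++,fast++
(s=2,f=4) a[fast]=4=a[slow] dup → fast++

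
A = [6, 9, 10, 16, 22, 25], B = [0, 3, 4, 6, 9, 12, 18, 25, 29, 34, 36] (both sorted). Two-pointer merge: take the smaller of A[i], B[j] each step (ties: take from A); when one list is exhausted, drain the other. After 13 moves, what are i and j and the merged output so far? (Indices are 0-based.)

i=0 j=0: A[i]=6>B[j]=0 take 0, j++
i=0 j=1: A[i]=6>B[j]=3 take 3, j++
i=0 j=2: A[i]=6>B[j]=4 take 4, j++
i=0 j=3: A[i]=6<=B[j]=6 take 6, i++
i=1 j=3: A[i]=9>B[j]=6 take 6, j++
i=1 j=4: A[i]=9<=B[j]=9 take 9, i++
i=2 j=4: A[i]=10>B[j]=9 take 9, j++
i=2 j=5: A[i]=10<=B[j]=12 take 10, i++
i=3 j=5: A[i]=16>B[j]=12 take 12, j++
i=3 j=6: A[i]=16<=B[j]=18 take 16, i++
i=4 j=6: A[i]=22>B[j]=18 take 18, j++
i=4 j=7: A[i]=22<=B[j]=25 take 22, i++
i=5 j=7: A[i]=25<=B[j]=25 take 25, i++

i=6, j=7, merged so far=[0, 3, 4, 6, 6, 9, 9, 10, 12, 16, 18, 22, 25]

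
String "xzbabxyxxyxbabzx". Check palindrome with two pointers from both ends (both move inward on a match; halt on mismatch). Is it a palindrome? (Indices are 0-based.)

palindrome

l=0 r=15: 'x'=='x', l++,r--
l=1 r=14: 'z'=='z', l++,r--
l=2 r=13: 'b'=='b', l++,r--
l=3 r=12: 'a'=='a', l++,r--
l=4 r=11: 'b'=='b', l++,r--
l=5 r=10: 'x'=='x', l++,r--
l=6 r=9: 'y'=='y', l++,r--
l=7 r=8: 'x'=='x', l++,r--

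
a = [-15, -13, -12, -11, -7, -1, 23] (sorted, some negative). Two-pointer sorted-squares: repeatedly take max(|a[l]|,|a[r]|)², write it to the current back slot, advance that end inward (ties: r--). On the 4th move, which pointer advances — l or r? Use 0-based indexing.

l

l=0 r=6: |-15|<=|23| out[6]=529, r--
l=0 r=5: |-15|>|-1| out[5]=225, l++
l=1 r=5: |-13|>|-1| out[4]=169, l++
l=2 r=5: |-12|>|-1| out[3]=144, l++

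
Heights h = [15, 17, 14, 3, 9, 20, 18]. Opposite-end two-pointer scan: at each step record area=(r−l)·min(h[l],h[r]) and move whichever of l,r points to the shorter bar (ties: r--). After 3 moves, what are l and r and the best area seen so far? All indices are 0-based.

l=3, r=6, best area=90

[0,6] min(15,18)*6=90 best=90 * → l++
[1,6] min(17,18)*5=85 best=90 → l++
[2,6] min(14,18)*4=56 best=90 → l++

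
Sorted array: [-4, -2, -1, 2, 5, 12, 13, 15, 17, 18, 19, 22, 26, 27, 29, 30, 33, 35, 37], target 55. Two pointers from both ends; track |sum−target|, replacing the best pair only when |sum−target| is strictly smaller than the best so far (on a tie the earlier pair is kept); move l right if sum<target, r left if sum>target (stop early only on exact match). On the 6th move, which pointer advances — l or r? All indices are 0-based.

l

l=0 r=18: -4+37=33 d=22 *, l++
l=1 r=18: -2+37=35 d=20 *, l++
l=2 r=18: -1+37=36 d=19 *, l++
l=3 r=18: 2+37=39 d=16 *, l++
l=4 r=18: 5+37=42 d=13 *, l++
l=5 r=18: 12+37=49 d=6 *, l++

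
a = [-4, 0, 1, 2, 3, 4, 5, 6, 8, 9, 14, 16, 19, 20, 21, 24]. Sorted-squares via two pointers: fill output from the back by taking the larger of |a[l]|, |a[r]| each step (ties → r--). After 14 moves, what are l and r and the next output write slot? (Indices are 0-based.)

l=1, r=2, next write slot=1

l=0 r=15: |-4|<=|24| out[15]=576, r--
l=0 r=14: |-4|<=|21| out[14]=441, r--
l=0 r=13: |-4|<=|20| out[13]=400, r--
l=0 r=12: |-4|<=|19| out[12]=361, r--
l=0 r=11: |-4|<=|16| out[11]=256, r--
l=0 r=10: |-4|<=|14| out[10]=196, r--
l=0 r=9: |-4|<=|9| out[9]=81, r--
l=0 r=8: |-4|<=|8| out[8]=64, r--
l=0 r=7: |-4|<=|6| out[7]=36, r--
l=0 r=6: |-4|<=|5| out[6]=25, r--
l=0 r=5: |-4|<=|4| out[5]=16, r--
l=0 r=4: |-4|>|3| out[4]=16, l++
l=1 r=4: |0|<=|3| out[3]=9, r--
l=1 r=3: |0|<=|2| out[2]=4, r--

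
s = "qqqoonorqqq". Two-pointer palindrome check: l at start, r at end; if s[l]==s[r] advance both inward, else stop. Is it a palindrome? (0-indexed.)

not a palindrome (mismatch at 3,7)

l=0 r=10: 'q'=='q', l++,r--
l=1 r=9: 'q'=='q', l++,r--
l=2 r=8: 'q'=='q', l++,r--
l=3 r=7: 'o'!='r', stop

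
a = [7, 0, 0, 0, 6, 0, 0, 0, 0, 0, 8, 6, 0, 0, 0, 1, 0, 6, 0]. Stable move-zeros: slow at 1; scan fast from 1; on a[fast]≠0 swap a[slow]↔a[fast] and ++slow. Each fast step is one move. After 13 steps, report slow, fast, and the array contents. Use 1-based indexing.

slow=5, fast=14, a=[7, 6, 8, 6, 0, 0, 0, 0, 0, 0, 0, 0, 0, 0, 0, 1, 0, 6, 0]

slow=1 fast=1: a[fast]=7≠0 swap→a[1]=7, slow++,fast++
slow=2 fast=2: a[fast]=0, fast++
slow=2 fast=3: a[fast]=0, fast++
slow=2 fast=4: a[fast]=0, fast++
slow=2 fast=5: a[fast]=6≠0 swap→a[2]=6, slow++,fast++
slow=3 fast=6: a[fast]=0, fast++
slow=3 fast=7: a[fast]=0, fast++
slow=3 fast=8: a[fast]=0, fast++
slow=3 fast=9: a[fast]=0, fast++
slow=3 fast=10: a[fast]=0, fast++
slow=3 fast=11: a[fast]=8≠0 swap→a[3]=8, slow++,fast++
slow=4 fast=12: a[fast]=6≠0 swap→a[4]=6, slow++,fast++
slow=5 fast=13: a[fast]=0, fast++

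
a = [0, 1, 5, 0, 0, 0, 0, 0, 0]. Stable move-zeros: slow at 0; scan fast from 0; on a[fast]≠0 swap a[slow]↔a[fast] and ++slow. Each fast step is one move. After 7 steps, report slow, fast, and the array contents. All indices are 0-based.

slow=2, fast=7, a=[1, 5, 0, 0, 0, 0, 0, 0, 0]

slow=0 fast=0: a[fast]=0, fast++
slow=0 fast=1: a[fast]=1≠0 swap→a[0]=1, slow++,fast++
slow=1 fast=2: a[fast]=5≠0 swap→a[1]=5, slow++,fast++
slow=2 fast=3: a[fast]=0, fast++
slow=2 fast=4: a[fast]=0, fast++
slow=2 fast=5: a[fast]=0, fast++
slow=2 fast=6: a[fast]=0, fast++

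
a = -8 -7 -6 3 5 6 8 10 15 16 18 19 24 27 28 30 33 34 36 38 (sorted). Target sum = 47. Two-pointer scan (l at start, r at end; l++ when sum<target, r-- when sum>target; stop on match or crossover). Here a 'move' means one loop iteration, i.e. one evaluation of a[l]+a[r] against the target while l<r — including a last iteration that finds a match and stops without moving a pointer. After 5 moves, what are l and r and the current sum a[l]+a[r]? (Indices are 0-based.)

[0,19] -8+38=30 <47 → l++
[1,19] -7+38=31 <47 → l++
[2,19] -6+38=32 <47 → l++
[3,19] 3+38=41 <47 → l++
[4,19] 5+38=43 <47 → l++

l=5, r=19, sum=44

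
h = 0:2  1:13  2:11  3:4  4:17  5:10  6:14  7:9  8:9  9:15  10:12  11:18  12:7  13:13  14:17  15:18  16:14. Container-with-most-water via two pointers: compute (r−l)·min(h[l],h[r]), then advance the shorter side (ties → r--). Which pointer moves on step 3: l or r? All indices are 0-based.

[0,16] min(2,14)*16=32 best=32 * → l++
[1,16] min(13,14)*15=195 best=195 * → l++
[2,16] min(11,14)*14=154 best=195 → l++

l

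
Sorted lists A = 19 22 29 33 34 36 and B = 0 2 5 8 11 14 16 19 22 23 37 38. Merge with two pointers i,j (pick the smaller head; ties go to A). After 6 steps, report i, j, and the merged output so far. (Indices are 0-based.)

i=0, j=6, merged so far=[0, 2, 5, 8, 11, 14]

i=0 j=0: A[i]=19>B[j]=0 take 0, j++
i=0 j=1: A[i]=19>B[j]=2 take 2, j++
i=0 j=2: A[i]=19>B[j]=5 take 5, j++
i=0 j=3: A[i]=19>B[j]=8 take 8, j++
i=0 j=4: A[i]=19>B[j]=11 take 11, j++
i=0 j=5: A[i]=19>B[j]=14 take 14, j++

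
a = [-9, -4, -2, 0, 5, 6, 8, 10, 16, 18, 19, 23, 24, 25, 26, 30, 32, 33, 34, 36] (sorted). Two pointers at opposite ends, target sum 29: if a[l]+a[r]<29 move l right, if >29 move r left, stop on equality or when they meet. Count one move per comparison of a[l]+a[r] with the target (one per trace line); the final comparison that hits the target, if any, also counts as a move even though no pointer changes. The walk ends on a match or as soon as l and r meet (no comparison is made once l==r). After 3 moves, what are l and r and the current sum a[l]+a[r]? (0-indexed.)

l=1, r=17, sum=29

[0,19] -9+36=27 <29 → l++
[1,19] -4+36=32 >29 → r--
[1,18] -4+34=30 >29 → r--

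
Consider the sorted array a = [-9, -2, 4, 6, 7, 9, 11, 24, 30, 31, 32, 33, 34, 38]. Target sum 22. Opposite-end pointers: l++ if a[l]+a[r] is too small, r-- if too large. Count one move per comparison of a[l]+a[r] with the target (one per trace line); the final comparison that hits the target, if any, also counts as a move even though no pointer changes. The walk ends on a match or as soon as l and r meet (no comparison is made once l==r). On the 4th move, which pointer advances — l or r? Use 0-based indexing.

r

l=0 r=13: -9+38=29 >22, r--
l=0 r=12: -9+34=25 >22, r--
l=0 r=11: -9+33=24 >22, r--
l=0 r=10: -9+32=23 >22, r--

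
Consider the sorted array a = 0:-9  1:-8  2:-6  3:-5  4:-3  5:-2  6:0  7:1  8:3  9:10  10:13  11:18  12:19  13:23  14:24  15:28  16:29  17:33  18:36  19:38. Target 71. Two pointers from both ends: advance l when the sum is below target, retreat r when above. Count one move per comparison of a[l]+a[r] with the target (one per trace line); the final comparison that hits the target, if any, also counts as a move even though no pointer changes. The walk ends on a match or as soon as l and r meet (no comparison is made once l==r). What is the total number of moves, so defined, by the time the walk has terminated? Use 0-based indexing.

l=0 r=19: -9+38=29 <71, l++
l=1 r=19: -8+38=30 <71, l++
l=2 r=19: -6+38=32 <71, l++
l=3 r=19: -5+38=33 <71, l++
l=4 r=19: -3+38=35 <71, l++
l=5 r=19: -2+38=36 <71, l++
l=6 r=19: 0+38=38 <71, l++
l=7 r=19: 1+38=39 <71, l++
l=8 r=19: 3+38=41 <71, l++
l=9 r=19: 10+38=48 <71, l++
l=10 r=19: 13+38=51 <71, l++
l=11 r=19: 18+38=56 <71, l++
l=12 r=19: 19+38=57 <71, l++
l=13 r=19: 23+38=61 <71, l++
l=14 r=19: 24+38=62 <71, l++
l=15 r=19: 28+38=66 <71, l++
l=16 r=19: 29+38=67 <71, l++
l=17 r=19: 33+38=71, found

18 moves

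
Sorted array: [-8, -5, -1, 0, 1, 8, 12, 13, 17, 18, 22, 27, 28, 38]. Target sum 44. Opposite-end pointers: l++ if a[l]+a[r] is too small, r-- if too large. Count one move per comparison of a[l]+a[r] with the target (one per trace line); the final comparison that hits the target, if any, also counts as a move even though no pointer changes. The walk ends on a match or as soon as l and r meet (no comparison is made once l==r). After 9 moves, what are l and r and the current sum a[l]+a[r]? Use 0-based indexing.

l=0 r=13: -8+38=30 <44, l++
l=1 r=13: -5+38=33 <44, l++
l=2 r=13: -1+38=37 <44, l++
l=3 r=13: 0+38=38 <44, l++
l=4 r=13: 1+38=39 <44, l++
l=5 r=13: 8+38=46 >44, r--
l=5 r=12: 8+28=36 <44, l++
l=6 r=12: 12+28=40 <44, l++
l=7 r=12: 13+28=41 <44, l++

l=8, r=12, sum=45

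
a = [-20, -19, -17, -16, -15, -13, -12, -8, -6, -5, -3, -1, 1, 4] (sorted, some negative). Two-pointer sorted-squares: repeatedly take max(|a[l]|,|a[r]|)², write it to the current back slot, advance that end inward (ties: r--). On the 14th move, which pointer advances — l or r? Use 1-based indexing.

l=1 r=14: |-20|>|4| out[14]=400, l++
l=2 r=14: |-19|>|4| out[13]=361, l++
l=3 r=14: |-17|>|4| out[12]=289, l++
l=4 r=14: |-16|>|4| out[11]=256, l++
l=5 r=14: |-15|>|4| out[10]=225, l++
l=6 r=14: |-13|>|4| out[9]=169, l++
l=7 r=14: |-12|>|4| out[8]=144, l++
l=8 r=14: |-8|>|4| out[7]=64, l++
l=9 r=14: |-6|>|4| out[6]=36, l++
l=10 r=14: |-5|>|4| out[5]=25, l++
l=11 r=14: |-3|<=|4| out[4]=16, r--
l=11 r=13: |-3|>|1| out[3]=9, l++
l=12 r=13: |-1|<=|1| out[2]=1, r--
l=12 r=12: |-1|<=|-1| out[1]=1, r--

r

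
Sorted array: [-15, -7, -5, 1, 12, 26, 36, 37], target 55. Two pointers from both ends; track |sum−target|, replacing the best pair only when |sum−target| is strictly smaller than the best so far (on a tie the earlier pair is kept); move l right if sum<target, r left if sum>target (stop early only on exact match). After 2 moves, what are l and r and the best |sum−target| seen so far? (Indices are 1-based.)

l=3, r=8, best |Δ|=25

l=1 r=8: -15+37=22 d=33 *, l++
l=2 r=8: -7+37=30 d=25 *, l++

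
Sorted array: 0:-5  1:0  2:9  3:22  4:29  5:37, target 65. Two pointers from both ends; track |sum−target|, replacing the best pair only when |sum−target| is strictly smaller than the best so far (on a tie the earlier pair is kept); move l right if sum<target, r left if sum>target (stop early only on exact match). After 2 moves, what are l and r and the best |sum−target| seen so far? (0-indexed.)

l=0 r=5: -5+37=32 d=33 *, l++
l=1 r=5: 0+37=37 d=28 *, l++

l=2, r=5, best |Δ|=28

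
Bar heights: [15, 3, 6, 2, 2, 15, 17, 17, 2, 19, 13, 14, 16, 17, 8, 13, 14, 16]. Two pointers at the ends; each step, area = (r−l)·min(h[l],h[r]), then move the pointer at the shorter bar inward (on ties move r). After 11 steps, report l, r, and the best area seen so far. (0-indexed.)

l=6, r=12, best area=255

[0,17] min(15,16)*17=255 best=255 * → l++
[1,17] min(3,16)*16=48 best=255 → l++
[2,17] min(6,16)*15=90 best=255 → l++
[3,17] min(2,16)*14=28 best=255 → l++
[4,17] min(2,16)*13=26 best=255 → l++
[5,17] min(15,16)*12=180 best=255 → l++
[6,17] min(17,16)*11=176 best=255 → r--
[6,16] min(17,14)*10=140 best=255 → r--
[6,15] min(17,13)*9=117 best=255 → r--
[6,14] min(17,8)*8=64 best=255 → r--
[6,13] min(17,17)*7=119 best=255 → r--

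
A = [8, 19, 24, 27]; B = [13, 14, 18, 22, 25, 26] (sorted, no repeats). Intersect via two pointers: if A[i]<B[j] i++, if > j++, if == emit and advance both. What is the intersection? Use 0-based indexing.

intersection = []

[i=0,j=0] 8<13 → i++
[i=1,j=0] 19>13 → j++
[i=1,j=1] 19>14 → j++
[i=1,j=2] 19>18 → j++
[i=1,j=3] 19<22 → i++
[i=2,j=3] 24>22 → j++
[i=2,j=4] 24<25 → i++
[i=3,j=4] 27>25 → j++
[i=3,j=5] 27>26 → j++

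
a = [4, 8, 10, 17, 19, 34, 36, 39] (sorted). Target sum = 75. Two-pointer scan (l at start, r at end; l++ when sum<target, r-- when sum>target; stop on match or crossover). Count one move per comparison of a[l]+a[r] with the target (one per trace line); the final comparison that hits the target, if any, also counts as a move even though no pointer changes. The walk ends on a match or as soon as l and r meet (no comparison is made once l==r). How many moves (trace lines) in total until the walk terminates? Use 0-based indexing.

7 moves

[0,7] 4+39=43 <75 → l++
[1,7] 8+39=47 <75 → l++
[2,7] 10+39=49 <75 → l++
[3,7] 17+39=56 <75 → l++
[4,7] 19+39=58 <75 → l++
[5,7] 34+39=73 <75 → l++
[6,7] 36+39=75 → found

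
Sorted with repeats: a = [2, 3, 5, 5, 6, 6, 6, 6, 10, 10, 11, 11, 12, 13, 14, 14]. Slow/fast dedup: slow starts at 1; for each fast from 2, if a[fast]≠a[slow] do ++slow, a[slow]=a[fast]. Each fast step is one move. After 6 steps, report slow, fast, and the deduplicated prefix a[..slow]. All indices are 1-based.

slow=1 fast=2: a[fast]=3≠a[slow]=2 write a[2]=3, slow++,fast++
slow=2 fast=3: a[fast]=5≠a[slow]=3 write a[3]=5, slow++,fast++
slow=3 fast=4: a[fast]=5=a[slow] dup, fast++
slow=3 fast=5: a[fast]=6≠a[slow]=5 write a[4]=6, slow++,fast++
slow=4 fast=6: a[fast]=6=a[slow] dup, fast++
slow=4 fast=7: a[fast]=6=a[slow] dup, fast++

slow=4, fast=8, prefix=[2, 3, 5, 6]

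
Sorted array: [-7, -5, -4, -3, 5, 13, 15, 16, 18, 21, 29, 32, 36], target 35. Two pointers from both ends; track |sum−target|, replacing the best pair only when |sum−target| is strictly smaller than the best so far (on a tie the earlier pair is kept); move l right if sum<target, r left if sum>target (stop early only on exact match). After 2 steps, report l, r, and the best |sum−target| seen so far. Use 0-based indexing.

l=2, r=12, best |Δ|=4

l=0 r=12: -7+36=29 d=6 *, l++
l=1 r=12: -5+36=31 d=4 *, l++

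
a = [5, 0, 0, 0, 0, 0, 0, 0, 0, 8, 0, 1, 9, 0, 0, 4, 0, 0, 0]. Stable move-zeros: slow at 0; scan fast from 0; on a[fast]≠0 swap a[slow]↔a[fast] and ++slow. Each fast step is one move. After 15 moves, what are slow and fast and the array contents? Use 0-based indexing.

(s=0,f=0) a[fast]=5≠0 swap→a[0]=5 → slow++,fast++
(s=1,f=1) a[fast]=0 → fast++
(s=1,f=2) a[fast]=0 → fast++
(s=1,f=3) a[fast]=0 → fast++
(s=1,f=4) a[fast]=0 → fast++
(s=1,f=5) a[fast]=0 → fast++
(s=1,f=6) a[fast]=0 → fast++
(s=1,f=7) a[fast]=0 → fast++
(s=1,f=8) a[fast]=0 → fast++
(s=1,f=9) a[fast]=8≠0 swap→a[1]=8 → slow++,fast++
(s=2,f=10) a[fast]=0 → fast++
(s=2,f=11) a[fast]=1≠0 swap→a[2]=1 → slow++,fast++
(s=3,f=12) a[fast]=9≠0 swap→a[3]=9 → slow++,fast++
(s=4,f=13) a[fast]=0 → fast++
(s=4,f=14) a[fast]=0 → fast++

slow=4, fast=15, a=[5, 8, 1, 9, 0, 0, 0, 0, 0, 0, 0, 0, 0, 0, 0, 4, 0, 0, 0]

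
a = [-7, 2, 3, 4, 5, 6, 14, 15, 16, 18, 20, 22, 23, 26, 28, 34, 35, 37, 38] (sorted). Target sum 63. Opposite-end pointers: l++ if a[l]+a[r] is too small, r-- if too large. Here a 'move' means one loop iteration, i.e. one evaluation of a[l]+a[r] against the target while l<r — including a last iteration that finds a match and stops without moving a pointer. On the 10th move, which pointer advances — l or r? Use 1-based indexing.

[1,19] -7+38=31 <63 → l++
[2,19] 2+38=40 <63 → l++
[3,19] 3+38=41 <63 → l++
[4,19] 4+38=42 <63 → l++
[5,19] 5+38=43 <63 → l++
[6,19] 6+38=44 <63 → l++
[7,19] 14+38=52 <63 → l++
[8,19] 15+38=53 <63 → l++
[9,19] 16+38=54 <63 → l++
[10,19] 18+38=56 <63 → l++

l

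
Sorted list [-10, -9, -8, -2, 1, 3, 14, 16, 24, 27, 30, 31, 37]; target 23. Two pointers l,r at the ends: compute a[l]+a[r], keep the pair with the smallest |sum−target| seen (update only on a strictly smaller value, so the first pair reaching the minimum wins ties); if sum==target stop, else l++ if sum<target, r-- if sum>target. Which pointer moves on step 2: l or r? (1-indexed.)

l

[1,13] -10+37=27 d=4 * → r--
[1,12] -10+31=21 d=2 * → l++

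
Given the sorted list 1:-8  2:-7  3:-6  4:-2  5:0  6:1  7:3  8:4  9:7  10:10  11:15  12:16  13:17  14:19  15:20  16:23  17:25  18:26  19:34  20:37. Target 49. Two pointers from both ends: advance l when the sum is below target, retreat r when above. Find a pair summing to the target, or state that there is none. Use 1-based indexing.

[1,20] -8+37=29 <49 → l++
[2,20] -7+37=30 <49 → l++
[3,20] -6+37=31 <49 → l++
[4,20] -2+37=35 <49 → l++
[5,20] 0+37=37 <49 → l++
[6,20] 1+37=38 <49 → l++
[7,20] 3+37=40 <49 → l++
[8,20] 4+37=41 <49 → l++
[9,20] 7+37=44 <49 → l++
[10,20] 10+37=47 <49 → l++
[11,20] 15+37=52 >49 → r--
[11,19] 15+34=49 → found

(15, 34)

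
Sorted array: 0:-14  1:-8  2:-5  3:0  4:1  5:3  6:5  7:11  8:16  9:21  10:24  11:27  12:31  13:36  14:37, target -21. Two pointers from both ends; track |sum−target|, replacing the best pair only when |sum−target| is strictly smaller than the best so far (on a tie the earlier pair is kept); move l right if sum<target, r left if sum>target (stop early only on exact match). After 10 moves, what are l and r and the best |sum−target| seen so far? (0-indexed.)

l=0, r=4, best |Δ|=10

[0,14] -14+37=23 d=44 * → r--
[0,13] -14+36=22 d=43 * → r--
[0,12] -14+31=17 d=38 * → r--
[0,11] -14+27=13 d=34 * → r--
[0,10] -14+24=10 d=31 * → r--
[0,9] -14+21=7 d=28 * → r--
[0,8] -14+16=2 d=23 * → r--
[0,7] -14+11=-3 d=18 * → r--
[0,6] -14+5=-9 d=12 * → r--
[0,5] -14+3=-11 d=10 * → r--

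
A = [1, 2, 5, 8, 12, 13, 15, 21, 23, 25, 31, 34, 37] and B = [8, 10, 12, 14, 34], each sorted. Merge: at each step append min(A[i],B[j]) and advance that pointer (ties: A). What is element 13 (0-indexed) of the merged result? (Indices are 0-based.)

i=0 j=0: A[i]=1<=B[j]=8 take 1, i++
i=1 j=0: A[i]=2<=B[j]=8 take 2, i++
i=2 j=0: A[i]=5<=B[j]=8 take 5, i++
i=3 j=0: A[i]=8<=B[j]=8 take 8, i++
i=4 j=0: A[i]=12>B[j]=8 take 8, j++
i=4 j=1: A[i]=12>B[j]=10 take 10, j++
i=4 j=2: A[i]=12<=B[j]=12 take 12, i++
i=5 j=2: A[i]=13>B[j]=12 take 12, j++
i=5 j=3: A[i]=13<=B[j]=14 take 13, i++
i=6 j=3: A[i]=15>B[j]=14 take 14, j++
i=6 j=4: A[i]=15<=B[j]=34 take 15, i++
i=7 j=4: A[i]=21<=B[j]=34 take 21, i++
i=8 j=4: A[i]=23<=B[j]=34 take 23, i++
i=9 j=4: A[i]=25<=B[j]=34 take 25, i++
i=10 j=4: A[i]=31<=B[j]=34 take 31, i++
i=11 j=4: A[i]=34<=B[j]=34 take 34, i++
i=12 j=4: A[i]=37>B[j]=34 take 34, j++
i=12 j=5: B done, take A[i]=37, i++

merged[13] = 25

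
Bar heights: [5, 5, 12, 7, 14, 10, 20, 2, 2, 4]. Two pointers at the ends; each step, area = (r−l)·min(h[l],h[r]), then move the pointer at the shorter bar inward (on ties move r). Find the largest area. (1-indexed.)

max area = 48

l=1 r=10: min(5,4)*9=36 best=36 *, r--
l=1 r=9: min(5,2)*8=16 best=36, r--
l=1 r=8: min(5,2)*7=14 best=36, r--
l=1 r=7: min(5,20)*6=30 best=36, l++
l=2 r=7: min(5,20)*5=25 best=36, l++
l=3 r=7: min(12,20)*4=48 best=48 *, l++
l=4 r=7: min(7,20)*3=21 best=48, l++
l=5 r=7: min(14,20)*2=28 best=48, l++
l=6 r=7: min(10,20)*1=10 best=48, l++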